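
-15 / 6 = -5 / 2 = -2.50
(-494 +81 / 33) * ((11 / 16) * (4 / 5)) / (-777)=5407 / 15540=0.35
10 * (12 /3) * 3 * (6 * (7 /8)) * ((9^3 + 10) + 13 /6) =466935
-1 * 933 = -933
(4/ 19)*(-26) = -104/ 19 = -5.47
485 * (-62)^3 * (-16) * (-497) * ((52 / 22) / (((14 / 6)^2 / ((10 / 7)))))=-570062181853.80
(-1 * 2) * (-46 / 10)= 46 / 5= 9.20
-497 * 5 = -2485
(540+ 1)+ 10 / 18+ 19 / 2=9919 / 18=551.06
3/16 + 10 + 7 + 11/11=291/16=18.19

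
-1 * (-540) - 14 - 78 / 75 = 524.96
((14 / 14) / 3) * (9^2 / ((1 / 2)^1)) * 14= 756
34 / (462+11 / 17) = 578 / 7865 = 0.07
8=8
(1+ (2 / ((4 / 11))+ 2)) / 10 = 17 / 20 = 0.85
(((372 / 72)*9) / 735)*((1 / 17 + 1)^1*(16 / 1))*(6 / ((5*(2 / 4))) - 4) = -35712 / 20825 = -1.71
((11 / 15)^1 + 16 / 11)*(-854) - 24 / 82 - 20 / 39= -164391542 / 87945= -1869.25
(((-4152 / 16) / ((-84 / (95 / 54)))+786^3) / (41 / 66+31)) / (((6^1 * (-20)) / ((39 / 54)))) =-209983643609597 / 2271991680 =-92422.72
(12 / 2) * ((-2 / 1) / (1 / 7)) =-84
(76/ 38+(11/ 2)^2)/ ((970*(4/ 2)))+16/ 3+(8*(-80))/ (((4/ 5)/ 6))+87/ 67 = -7476477991/ 1559760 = -4793.35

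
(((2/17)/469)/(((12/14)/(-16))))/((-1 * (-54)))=-8/92259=-0.00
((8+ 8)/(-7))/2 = -8/7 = -1.14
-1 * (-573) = 573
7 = 7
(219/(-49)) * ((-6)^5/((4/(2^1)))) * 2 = 34753.96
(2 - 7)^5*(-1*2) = 6250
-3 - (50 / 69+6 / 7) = -2213 / 483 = -4.58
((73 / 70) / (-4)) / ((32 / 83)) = -6059 / 8960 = -0.68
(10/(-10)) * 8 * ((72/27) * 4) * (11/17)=-55.22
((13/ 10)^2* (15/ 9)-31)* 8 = -3382/ 15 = -225.47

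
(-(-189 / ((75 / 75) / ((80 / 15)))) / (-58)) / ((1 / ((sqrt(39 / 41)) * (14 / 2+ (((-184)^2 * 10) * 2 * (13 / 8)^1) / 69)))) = -8040648 * sqrt(1599) / 1189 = -270416.65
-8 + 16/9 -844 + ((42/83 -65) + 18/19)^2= 71353827613/22382361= 3187.95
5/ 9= 0.56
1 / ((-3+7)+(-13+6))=-1 / 3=-0.33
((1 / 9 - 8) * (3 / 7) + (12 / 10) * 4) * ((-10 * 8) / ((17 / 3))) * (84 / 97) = -28608 / 1649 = -17.35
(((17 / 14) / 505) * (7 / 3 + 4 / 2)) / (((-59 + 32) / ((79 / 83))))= -17459 / 47531610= -0.00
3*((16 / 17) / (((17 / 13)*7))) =624 / 2023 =0.31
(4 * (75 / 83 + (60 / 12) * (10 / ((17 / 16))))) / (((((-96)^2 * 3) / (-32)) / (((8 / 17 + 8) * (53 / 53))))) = -135350 / 71961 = -1.88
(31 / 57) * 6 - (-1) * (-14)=-204 / 19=-10.74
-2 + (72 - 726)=-656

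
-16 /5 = -3.20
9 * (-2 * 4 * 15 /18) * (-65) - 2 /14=3899.86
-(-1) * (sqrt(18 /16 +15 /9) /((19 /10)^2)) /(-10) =-5 * sqrt(402) /2166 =-0.05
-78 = -78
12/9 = 1.33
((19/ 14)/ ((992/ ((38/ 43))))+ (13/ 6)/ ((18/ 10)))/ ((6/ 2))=0.40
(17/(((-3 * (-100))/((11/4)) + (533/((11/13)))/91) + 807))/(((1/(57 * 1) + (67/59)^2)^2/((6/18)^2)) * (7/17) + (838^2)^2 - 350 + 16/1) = 0.00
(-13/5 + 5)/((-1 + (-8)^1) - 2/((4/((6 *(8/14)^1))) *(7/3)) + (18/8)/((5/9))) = -784/1857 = -0.42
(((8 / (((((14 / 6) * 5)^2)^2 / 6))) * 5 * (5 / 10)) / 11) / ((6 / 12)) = 3888 / 3301375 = 0.00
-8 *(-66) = 528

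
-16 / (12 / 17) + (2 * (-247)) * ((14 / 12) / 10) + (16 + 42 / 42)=-633 / 10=-63.30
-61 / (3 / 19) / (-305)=19 / 15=1.27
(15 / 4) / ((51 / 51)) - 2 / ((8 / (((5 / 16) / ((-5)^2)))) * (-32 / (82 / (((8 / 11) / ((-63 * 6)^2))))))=16148571 / 10240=1577.01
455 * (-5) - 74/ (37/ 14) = -2303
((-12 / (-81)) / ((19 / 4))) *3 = 16 / 171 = 0.09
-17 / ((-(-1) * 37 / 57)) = -969 / 37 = -26.19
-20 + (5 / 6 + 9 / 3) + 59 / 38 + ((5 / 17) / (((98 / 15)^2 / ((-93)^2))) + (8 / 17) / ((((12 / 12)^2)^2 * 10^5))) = 654085819991 / 14541056250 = 44.98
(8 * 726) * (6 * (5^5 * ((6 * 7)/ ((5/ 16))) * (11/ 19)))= 160997760000/ 19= 8473566315.79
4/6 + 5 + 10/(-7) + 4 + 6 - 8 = 131/21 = 6.24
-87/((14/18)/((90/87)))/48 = -135/56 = -2.41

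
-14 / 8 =-1.75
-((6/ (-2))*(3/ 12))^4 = -81/ 256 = -0.32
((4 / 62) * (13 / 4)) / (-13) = -1 / 62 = -0.02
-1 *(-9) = 9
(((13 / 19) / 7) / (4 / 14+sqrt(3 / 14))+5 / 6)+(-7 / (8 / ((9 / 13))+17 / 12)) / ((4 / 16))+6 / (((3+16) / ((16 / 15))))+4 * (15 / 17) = sqrt(42) / 19+10546513 / 4525230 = 2.67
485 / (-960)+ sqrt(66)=-97 / 192+ sqrt(66)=7.62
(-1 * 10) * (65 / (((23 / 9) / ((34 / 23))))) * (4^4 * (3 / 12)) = -12729600 / 529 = -24063.52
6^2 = 36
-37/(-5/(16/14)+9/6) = 296/23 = 12.87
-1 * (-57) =57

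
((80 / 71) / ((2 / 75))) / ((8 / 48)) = 18000 / 71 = 253.52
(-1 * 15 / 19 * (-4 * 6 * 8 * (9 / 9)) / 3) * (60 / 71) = 57600 / 1349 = 42.70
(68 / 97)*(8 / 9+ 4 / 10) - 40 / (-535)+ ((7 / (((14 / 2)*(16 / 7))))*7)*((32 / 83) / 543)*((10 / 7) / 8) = 13734307663 / 14033134530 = 0.98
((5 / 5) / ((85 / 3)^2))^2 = 81 / 52200625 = 0.00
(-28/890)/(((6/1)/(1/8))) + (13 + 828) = 8981873/10680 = 841.00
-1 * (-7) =7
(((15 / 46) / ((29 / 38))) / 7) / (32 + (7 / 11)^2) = 11495 / 6102383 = 0.00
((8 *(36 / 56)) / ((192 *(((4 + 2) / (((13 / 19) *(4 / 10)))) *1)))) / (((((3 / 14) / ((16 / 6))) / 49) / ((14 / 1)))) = 8918 / 855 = 10.43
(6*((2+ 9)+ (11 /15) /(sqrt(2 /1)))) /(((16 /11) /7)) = 847*sqrt(2) /80+ 2541 /8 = 332.60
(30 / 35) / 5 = 6 / 35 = 0.17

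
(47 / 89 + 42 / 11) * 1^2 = 4255 / 979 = 4.35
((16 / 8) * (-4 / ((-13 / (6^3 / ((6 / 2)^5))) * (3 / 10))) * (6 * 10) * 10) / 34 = 64000 / 1989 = 32.18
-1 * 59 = -59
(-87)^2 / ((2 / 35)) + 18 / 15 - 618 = 1318407 / 10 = 131840.70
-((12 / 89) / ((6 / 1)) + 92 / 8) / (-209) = 2051 / 37202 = 0.06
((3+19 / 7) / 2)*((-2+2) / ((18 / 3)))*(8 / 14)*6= 0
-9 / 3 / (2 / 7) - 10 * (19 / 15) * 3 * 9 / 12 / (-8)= -111 / 16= -6.94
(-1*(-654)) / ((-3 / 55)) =-11990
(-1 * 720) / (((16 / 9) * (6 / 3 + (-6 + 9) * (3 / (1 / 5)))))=-8.62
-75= -75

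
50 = 50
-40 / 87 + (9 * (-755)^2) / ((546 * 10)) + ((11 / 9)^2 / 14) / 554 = 55607769368 / 59211243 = 939.14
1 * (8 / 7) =8 / 7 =1.14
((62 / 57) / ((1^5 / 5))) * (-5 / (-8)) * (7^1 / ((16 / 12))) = 5425 / 304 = 17.85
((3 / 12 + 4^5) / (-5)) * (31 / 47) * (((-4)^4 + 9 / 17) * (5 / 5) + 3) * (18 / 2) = -74164617 / 235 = -315594.11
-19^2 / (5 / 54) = -19494 / 5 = -3898.80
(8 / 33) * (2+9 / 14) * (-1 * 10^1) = -6.41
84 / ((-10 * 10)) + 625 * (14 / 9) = 218561 / 225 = 971.38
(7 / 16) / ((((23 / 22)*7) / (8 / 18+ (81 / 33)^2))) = 7045 / 18216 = 0.39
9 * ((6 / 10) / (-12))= -9 / 20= -0.45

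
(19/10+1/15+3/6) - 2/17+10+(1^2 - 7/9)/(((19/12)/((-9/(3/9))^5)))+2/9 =-29271587557/14535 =-2013869.11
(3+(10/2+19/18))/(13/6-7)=-163/87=-1.87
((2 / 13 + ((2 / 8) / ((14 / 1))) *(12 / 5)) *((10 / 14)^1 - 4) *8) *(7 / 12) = -4117 / 1365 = -3.02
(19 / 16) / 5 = 19 / 80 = 0.24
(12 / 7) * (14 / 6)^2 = 28 / 3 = 9.33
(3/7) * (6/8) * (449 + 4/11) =144.44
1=1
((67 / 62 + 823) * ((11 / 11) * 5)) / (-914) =-255465 / 56668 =-4.51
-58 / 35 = -1.66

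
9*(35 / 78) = 105 / 26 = 4.04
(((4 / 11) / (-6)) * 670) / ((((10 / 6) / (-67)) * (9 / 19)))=3446.10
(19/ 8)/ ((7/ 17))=323/ 56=5.77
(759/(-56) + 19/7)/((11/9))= -5463/616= -8.87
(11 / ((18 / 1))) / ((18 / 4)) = 11 / 81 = 0.14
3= 3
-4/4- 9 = -10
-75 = -75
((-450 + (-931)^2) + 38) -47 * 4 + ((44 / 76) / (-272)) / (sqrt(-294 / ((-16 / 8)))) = 866161 -11 * sqrt(3) / 108528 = 866161.00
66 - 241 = -175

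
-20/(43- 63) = 1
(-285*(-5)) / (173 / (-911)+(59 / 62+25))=80486850 / 1455073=55.31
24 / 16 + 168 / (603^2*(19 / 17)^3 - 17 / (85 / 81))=6236161991 / 4156524234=1.50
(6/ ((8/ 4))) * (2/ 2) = 3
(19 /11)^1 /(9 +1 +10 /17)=323 /1980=0.16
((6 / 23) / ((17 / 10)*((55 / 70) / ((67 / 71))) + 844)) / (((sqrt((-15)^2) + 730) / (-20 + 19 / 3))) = -153832 / 27176099719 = -0.00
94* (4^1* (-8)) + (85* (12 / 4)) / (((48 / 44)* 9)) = -2982.03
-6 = -6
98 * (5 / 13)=37.69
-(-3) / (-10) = -3 / 10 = -0.30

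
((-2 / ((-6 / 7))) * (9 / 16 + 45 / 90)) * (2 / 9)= 119 / 216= 0.55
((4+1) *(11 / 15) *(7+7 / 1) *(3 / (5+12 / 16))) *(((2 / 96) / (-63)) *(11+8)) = -209 / 1242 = -0.17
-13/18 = -0.72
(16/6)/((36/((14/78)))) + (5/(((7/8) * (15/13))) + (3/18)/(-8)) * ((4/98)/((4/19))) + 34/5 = 448983737/57788640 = 7.77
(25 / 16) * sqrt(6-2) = 25 / 8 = 3.12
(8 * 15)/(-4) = -30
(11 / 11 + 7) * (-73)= -584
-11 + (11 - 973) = -973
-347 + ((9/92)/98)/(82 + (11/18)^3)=-187539087734/540458485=-347.00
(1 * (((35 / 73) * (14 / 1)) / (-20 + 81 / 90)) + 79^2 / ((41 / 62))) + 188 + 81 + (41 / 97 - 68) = 534477498076 / 55451311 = 9638.68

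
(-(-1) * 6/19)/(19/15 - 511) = -45/72637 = -0.00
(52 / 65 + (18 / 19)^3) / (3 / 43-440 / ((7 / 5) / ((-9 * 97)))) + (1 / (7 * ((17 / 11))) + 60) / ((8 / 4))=20253643563199693 / 674082814024410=30.05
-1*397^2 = -157609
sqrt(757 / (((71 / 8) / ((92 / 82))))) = 4 * sqrt(50683421) / 2911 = 9.78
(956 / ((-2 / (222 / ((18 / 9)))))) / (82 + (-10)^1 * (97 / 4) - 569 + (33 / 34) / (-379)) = 341852694 / 4700185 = 72.73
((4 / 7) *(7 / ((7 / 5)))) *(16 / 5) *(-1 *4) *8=-292.57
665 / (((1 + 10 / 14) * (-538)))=-4655 / 6456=-0.72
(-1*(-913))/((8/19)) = 17347/8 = 2168.38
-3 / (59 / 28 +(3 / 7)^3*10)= -4116 / 3971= -1.04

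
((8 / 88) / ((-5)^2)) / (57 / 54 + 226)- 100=-112392482 / 1123925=-100.00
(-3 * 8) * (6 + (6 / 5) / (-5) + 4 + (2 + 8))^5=-706067117573376 / 9765625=-72301272.84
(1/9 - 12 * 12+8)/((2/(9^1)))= -611.50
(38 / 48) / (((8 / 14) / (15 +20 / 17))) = 36575 / 1632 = 22.41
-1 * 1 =-1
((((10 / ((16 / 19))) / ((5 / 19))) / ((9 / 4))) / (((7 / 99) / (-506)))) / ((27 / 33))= -11051293 / 63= -175417.35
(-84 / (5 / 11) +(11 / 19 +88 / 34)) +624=714423 / 1615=442.37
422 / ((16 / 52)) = 2743 / 2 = 1371.50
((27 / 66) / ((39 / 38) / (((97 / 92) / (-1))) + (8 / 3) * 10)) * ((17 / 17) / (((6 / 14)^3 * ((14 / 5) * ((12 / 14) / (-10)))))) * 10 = -8.43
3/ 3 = 1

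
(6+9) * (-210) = -3150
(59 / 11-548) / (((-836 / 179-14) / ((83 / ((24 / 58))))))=2571761557 / 441144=5829.76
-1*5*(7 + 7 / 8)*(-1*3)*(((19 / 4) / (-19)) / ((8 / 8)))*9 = -8505 / 32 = -265.78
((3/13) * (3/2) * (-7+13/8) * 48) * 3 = -3483/13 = -267.92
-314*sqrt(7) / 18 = -157*sqrt(7) / 9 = -46.15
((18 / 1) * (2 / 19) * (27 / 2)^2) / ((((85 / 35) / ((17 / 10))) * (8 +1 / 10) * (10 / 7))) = 3969 / 190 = 20.89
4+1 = 5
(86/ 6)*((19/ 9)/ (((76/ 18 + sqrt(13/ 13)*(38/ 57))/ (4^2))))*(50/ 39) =163400/ 1287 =126.96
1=1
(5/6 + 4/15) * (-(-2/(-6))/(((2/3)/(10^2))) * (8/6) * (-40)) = 8800/3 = 2933.33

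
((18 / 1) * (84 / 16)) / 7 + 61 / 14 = 125 / 7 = 17.86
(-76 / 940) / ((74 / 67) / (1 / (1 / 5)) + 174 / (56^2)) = -1996064 / 6823319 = -0.29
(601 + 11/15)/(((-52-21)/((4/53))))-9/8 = -811147/464280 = -1.75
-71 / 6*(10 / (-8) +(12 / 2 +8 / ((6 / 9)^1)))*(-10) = 23785 / 12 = 1982.08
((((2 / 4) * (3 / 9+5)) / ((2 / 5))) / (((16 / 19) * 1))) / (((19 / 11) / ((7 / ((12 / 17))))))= 6545 / 144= 45.45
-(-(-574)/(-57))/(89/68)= 7.69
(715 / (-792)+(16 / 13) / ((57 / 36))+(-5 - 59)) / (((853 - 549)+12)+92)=-1140407 / 7255872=-0.16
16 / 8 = 2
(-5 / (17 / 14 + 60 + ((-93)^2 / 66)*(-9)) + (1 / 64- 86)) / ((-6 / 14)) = 1105508047 / 5510464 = 200.62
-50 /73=-0.68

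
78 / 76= 39 / 38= 1.03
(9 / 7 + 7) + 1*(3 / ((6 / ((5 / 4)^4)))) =34071 / 3584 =9.51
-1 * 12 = -12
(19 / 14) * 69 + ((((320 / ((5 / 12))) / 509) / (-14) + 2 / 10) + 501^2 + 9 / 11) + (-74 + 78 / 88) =196766449527 / 783860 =251022.44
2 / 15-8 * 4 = -478 / 15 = -31.87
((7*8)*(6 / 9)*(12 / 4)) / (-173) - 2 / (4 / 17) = -3165 / 346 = -9.15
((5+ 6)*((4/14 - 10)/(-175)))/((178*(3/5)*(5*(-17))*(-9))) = 22/2943675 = 0.00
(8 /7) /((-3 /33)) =-88 /7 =-12.57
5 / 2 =2.50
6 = 6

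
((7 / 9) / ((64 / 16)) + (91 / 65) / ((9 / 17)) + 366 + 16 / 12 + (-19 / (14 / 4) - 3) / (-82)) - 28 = 17681927 / 51660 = 342.28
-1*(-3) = 3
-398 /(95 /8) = -3184 /95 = -33.52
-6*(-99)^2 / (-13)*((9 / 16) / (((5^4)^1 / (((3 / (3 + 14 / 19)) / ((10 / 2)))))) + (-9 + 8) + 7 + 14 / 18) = 30660.19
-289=-289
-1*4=-4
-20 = -20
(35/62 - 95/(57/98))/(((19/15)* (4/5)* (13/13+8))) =-756875/42408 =-17.85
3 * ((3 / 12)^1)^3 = 0.05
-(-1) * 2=2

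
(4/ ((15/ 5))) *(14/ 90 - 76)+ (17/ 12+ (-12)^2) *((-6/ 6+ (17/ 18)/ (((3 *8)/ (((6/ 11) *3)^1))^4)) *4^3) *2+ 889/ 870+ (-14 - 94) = -3452204443403/ 183422448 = -18821.06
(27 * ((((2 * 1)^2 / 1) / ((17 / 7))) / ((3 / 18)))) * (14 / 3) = 21168 / 17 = 1245.18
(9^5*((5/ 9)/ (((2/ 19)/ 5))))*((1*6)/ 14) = 9349425/ 14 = 667816.07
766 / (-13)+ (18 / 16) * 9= -5075 / 104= -48.80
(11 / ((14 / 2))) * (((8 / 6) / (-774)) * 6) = -0.02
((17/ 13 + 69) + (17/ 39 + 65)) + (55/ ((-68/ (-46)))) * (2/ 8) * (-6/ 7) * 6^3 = -7362284/ 4641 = -1586.36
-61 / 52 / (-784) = 61 / 40768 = 0.00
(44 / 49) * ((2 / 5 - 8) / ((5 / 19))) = -31768 / 1225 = -25.93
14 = 14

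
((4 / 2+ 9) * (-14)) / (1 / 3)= -462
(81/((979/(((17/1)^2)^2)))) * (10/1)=67652010/979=69103.18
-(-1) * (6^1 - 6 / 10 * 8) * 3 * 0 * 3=0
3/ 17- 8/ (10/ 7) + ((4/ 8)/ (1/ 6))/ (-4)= -2099/ 340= -6.17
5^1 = 5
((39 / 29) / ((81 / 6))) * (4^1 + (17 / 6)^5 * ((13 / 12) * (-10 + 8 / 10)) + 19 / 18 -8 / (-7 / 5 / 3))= -38161650553 / 213101280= -179.08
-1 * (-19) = 19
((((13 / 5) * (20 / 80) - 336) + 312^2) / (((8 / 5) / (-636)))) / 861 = -102829169 / 2296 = -44786.22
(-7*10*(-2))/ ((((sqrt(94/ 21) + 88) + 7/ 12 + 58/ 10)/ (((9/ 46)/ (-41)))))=-1498429800/ 211584854569 + 756000*sqrt(1974)/ 211584854569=-0.01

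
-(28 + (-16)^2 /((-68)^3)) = -137560 /4913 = -28.00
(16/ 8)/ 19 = 2/ 19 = 0.11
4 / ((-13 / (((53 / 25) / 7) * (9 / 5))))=-1908 / 11375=-0.17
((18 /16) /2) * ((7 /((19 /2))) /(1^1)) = 63 /152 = 0.41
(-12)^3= -1728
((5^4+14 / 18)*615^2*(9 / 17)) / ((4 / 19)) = 595192658.82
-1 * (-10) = 10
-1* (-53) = 53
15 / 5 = 3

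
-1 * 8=-8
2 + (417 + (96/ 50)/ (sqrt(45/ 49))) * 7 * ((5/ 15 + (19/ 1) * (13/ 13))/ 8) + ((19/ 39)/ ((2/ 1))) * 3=5684 * sqrt(5)/ 375 + 366963/ 52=7090.87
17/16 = 1.06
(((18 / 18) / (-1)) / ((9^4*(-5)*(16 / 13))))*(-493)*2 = -6409 / 262440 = -0.02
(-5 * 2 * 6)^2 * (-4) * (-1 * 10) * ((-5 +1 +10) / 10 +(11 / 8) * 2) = 482400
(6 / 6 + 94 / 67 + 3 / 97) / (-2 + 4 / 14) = -55363 / 38994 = -1.42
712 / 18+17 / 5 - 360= -14267 / 45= -317.04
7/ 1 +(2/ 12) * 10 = 8.67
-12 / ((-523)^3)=12 / 143055667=0.00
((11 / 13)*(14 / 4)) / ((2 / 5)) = 385 / 52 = 7.40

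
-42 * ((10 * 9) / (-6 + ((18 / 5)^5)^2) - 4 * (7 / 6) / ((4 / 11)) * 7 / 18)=2245081219784767 / 10711225898622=209.60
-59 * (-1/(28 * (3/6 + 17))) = 0.12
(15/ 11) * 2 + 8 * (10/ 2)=470/ 11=42.73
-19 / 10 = -1.90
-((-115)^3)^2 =-2313060765625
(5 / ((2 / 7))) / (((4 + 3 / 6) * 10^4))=7 / 18000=0.00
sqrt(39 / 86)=0.67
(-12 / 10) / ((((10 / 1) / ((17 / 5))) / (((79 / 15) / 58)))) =-1343 / 36250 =-0.04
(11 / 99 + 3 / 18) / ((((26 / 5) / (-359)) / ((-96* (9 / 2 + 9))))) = 323100 / 13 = 24853.85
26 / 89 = 0.29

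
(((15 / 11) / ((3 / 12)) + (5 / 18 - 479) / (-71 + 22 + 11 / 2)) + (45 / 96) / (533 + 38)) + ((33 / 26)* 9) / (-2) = 21991222999 / 2045897568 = 10.75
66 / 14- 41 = -254 / 7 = -36.29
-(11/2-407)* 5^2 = 20075/2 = 10037.50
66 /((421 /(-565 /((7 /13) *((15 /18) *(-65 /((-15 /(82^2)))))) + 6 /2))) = 2296305 /4953907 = 0.46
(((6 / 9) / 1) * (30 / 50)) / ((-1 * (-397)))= 2 / 1985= 0.00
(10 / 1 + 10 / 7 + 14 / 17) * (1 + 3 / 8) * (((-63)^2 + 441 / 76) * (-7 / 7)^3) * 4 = -346059945 / 1292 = -267848.25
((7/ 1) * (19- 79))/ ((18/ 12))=-280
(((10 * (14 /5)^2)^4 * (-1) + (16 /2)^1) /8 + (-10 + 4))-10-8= -2951592487 /625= -4722547.98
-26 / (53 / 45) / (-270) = 13 / 159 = 0.08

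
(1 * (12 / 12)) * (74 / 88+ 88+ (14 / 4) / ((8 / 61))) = 20333 / 176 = 115.53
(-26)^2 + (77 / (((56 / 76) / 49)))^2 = 104880785 / 4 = 26220196.25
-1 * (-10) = 10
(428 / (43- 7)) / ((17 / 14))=1498 / 153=9.79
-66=-66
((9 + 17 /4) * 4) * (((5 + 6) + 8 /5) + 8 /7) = 25493 /35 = 728.37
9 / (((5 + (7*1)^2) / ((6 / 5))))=1 / 5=0.20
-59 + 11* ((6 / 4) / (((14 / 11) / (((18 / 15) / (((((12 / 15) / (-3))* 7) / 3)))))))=-32929 / 392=-84.00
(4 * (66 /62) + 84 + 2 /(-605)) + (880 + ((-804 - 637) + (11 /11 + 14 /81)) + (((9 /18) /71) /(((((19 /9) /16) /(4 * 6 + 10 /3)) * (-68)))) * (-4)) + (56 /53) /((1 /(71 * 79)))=10072421694545252 /1846455425595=5455.00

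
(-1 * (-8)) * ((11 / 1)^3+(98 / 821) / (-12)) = 10647.92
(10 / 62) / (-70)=-1 / 434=-0.00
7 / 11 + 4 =51 / 11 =4.64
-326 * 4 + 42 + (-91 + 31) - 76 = -1398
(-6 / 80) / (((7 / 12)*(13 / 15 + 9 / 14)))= -27 / 317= -0.09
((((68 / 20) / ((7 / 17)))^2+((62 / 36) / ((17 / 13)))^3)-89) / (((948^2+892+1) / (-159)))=34480689935617 / 10525121353265400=0.00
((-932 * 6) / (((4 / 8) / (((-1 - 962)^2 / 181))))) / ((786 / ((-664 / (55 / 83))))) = 95267474851392 / 1304105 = 73051997.23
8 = 8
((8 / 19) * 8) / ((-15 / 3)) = -64 / 95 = -0.67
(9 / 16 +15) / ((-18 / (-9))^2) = 249 / 64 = 3.89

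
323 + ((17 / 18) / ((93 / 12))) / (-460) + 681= 64426663 / 64170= 1004.00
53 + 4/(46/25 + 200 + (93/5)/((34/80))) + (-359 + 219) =-4539767/52191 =-86.98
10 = 10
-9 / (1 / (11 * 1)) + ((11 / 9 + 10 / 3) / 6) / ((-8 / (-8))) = -5305 / 54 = -98.24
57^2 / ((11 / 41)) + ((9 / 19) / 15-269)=12373783 / 1045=11840.94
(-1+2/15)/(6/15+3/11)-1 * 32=-3695/111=-33.29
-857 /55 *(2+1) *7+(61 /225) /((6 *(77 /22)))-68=-395.21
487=487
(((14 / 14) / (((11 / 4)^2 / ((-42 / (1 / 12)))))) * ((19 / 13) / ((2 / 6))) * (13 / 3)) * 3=-459648 / 121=-3798.74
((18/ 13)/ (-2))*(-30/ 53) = 270/ 689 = 0.39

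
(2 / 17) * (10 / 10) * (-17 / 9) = -0.22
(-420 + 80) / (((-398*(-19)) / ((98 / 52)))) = -4165 / 49153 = -0.08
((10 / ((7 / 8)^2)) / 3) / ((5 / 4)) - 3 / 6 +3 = 1759 / 294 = 5.98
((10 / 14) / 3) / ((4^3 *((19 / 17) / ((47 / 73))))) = 3995 / 1864128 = 0.00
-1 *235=-235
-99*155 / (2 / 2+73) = -15345 / 74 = -207.36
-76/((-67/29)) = 2204/67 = 32.90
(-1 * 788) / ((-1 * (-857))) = -788 / 857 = -0.92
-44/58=-22/29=-0.76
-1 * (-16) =16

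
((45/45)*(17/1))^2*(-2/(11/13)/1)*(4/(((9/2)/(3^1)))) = -60112/33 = -1821.58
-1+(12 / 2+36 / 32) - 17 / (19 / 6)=115 / 152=0.76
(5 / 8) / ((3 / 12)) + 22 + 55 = 159 / 2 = 79.50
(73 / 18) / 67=73 / 1206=0.06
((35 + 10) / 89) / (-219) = -15 / 6497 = -0.00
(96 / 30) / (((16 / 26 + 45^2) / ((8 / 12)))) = 416 / 394995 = 0.00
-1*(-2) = 2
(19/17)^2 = 361/289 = 1.25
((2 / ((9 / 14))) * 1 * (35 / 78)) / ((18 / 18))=490 / 351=1.40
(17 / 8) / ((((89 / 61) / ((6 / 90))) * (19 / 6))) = 1037 / 33820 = 0.03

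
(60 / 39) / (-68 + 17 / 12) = -240 / 10387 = -0.02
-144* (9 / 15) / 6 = -72 / 5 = -14.40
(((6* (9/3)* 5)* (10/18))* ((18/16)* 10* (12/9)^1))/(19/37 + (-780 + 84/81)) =-749250/777671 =-0.96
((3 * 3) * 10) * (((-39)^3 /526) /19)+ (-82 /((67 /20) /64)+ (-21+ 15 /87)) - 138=-21938709439 /9709171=-2259.59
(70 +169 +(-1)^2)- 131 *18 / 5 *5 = -2118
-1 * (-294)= 294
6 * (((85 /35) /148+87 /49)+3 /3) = 60741 /3626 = 16.75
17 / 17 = 1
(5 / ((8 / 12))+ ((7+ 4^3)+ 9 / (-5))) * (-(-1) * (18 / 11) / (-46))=-6903 / 2530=-2.73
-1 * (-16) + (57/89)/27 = 12835/801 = 16.02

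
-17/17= -1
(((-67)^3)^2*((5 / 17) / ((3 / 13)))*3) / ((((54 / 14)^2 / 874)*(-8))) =-125904046930011805 / 49572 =-2539821813322.27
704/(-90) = -352/45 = -7.82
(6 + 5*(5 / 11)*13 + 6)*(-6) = -2742 / 11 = -249.27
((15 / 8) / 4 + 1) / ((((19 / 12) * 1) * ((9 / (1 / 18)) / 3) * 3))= 47 / 8208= 0.01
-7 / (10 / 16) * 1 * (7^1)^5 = -188238.40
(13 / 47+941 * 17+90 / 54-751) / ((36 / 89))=47836610 / 1269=37696.30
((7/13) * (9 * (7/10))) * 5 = 441/26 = 16.96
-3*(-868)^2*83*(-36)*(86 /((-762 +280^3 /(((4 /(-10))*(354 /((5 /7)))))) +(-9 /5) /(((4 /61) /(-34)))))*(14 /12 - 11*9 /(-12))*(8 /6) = -65957658.21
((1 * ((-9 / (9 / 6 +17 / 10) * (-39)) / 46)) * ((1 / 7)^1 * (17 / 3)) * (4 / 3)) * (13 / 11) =43095 / 14168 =3.04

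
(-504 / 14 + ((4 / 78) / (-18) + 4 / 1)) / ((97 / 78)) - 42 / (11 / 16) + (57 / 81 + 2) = -2423455 / 28809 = -84.12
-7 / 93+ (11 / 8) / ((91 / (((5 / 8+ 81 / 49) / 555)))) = -369257407 / 4909894080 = -0.08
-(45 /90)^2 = -1 /4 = -0.25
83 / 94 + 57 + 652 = 66729 / 94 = 709.88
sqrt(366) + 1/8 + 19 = 153/8 + sqrt(366) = 38.26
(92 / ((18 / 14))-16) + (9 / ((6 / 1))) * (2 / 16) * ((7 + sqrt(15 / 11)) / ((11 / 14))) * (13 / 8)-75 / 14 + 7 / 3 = 273 * sqrt(165) / 7744 + 2450281 / 44352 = 55.70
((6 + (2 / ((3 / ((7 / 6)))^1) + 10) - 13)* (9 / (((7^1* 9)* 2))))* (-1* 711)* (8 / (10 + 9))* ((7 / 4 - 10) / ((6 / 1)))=14773 / 133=111.08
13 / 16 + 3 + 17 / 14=563 / 112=5.03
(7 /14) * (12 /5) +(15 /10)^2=69 /20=3.45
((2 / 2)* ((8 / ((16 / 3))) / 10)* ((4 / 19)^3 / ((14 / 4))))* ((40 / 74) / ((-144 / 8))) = -64 / 5329443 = -0.00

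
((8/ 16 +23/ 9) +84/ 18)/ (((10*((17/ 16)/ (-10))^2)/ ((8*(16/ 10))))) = 2277376/ 2601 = 875.58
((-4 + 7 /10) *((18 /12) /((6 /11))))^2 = 131769 /1600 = 82.36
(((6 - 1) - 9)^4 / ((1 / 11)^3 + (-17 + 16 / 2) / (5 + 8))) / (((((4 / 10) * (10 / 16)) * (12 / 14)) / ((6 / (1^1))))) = -62013952 / 5983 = -10365.03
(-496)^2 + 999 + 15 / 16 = 3952255 / 16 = 247015.94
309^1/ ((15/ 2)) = 41.20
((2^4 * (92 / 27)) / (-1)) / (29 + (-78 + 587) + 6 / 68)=-50048 / 493965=-0.10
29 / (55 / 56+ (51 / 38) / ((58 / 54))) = 894824 / 68861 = 12.99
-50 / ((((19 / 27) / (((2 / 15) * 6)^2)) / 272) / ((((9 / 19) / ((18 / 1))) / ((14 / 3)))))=-176256 / 2527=-69.75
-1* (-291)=291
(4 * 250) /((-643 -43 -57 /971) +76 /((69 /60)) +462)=-6.33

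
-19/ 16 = -1.19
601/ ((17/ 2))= 1202/ 17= 70.71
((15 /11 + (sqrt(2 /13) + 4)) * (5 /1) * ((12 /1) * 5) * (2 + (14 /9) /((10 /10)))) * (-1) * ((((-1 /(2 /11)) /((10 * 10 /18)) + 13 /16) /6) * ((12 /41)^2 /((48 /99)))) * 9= 84348 * sqrt(26) /21853 + 452412 /1681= 288.81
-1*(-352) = 352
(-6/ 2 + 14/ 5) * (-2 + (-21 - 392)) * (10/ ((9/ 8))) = 6640/ 9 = 737.78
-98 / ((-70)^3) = 1 / 3500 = 0.00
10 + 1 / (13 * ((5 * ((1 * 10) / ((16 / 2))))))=3254 / 325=10.01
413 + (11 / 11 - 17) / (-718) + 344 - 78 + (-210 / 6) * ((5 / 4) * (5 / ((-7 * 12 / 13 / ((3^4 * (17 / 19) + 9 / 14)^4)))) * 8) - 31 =27823752456225691431205 / 3594603482848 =7740423273.11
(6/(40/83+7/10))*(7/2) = 5810/327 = 17.77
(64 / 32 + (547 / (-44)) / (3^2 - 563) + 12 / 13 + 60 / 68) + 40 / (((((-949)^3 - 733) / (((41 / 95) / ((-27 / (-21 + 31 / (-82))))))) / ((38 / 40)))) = 1189637573158642961 / 310783173783156360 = 3.83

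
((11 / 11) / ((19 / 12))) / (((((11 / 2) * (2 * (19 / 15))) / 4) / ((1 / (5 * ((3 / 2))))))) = 96 / 3971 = 0.02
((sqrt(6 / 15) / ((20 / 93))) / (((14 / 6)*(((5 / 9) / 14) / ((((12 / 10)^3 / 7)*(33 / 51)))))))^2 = 25.74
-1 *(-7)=7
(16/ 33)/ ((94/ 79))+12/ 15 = 9364/ 7755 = 1.21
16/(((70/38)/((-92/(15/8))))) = -223744/525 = -426.18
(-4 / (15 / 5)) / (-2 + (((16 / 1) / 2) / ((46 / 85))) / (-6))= 23 / 77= 0.30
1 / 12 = 0.08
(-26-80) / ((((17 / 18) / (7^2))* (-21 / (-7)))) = -31164 / 17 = -1833.18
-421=-421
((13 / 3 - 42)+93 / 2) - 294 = -1711 / 6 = -285.17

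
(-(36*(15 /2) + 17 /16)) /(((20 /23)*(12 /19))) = -1895269 /3840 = -493.56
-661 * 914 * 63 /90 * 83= -175506737 /5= -35101347.40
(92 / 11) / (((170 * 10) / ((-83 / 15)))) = -0.03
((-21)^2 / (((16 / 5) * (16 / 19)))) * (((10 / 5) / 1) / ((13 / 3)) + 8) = 2304225 / 1664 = 1384.75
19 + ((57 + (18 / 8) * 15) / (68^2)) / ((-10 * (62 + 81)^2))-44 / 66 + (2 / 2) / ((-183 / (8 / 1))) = 104621328731 / 5720257920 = 18.29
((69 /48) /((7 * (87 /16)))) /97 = 23 /59073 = 0.00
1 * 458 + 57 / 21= 3225 / 7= 460.71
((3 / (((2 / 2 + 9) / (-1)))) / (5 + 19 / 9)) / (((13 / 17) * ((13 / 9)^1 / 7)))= -28917 / 108160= -0.27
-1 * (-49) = 49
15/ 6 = 5/ 2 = 2.50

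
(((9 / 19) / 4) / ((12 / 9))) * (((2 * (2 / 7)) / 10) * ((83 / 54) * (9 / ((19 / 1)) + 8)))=1909 / 28880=0.07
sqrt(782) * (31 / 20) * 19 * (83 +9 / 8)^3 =179539696813 * sqrt(782) / 10240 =490302273.84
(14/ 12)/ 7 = 1/ 6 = 0.17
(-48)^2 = 2304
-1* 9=-9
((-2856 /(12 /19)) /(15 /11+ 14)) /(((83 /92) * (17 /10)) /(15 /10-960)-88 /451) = 1798403108040 /1201997459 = 1496.18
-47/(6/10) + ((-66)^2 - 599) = 11036/3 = 3678.67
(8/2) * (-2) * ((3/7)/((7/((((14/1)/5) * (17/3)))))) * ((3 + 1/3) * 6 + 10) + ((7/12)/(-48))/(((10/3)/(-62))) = -1565201/6720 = -232.92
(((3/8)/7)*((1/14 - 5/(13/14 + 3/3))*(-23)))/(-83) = -21919/585648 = -0.04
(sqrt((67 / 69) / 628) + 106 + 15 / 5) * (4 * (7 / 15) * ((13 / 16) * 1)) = 91 * sqrt(725811) / 1299960 + 9919 / 60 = 165.38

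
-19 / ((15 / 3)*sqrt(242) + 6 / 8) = 228 / 96791 - 16720*sqrt(2) / 96791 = -0.24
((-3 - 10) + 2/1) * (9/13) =-99/13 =-7.62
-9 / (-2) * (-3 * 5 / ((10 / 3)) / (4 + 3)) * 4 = -81 / 7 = -11.57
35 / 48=0.73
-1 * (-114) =114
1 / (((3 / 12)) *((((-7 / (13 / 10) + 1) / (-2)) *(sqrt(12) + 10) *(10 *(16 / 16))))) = 13 / 627-13 *sqrt(3) / 3135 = 0.01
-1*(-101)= 101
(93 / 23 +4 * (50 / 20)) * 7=2261 / 23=98.30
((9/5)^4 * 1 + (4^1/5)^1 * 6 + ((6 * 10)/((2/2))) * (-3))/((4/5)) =-102939/500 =-205.88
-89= -89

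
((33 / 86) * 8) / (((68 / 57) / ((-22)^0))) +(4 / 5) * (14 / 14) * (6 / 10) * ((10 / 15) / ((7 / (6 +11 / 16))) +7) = 1596223 / 255850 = 6.24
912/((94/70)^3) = 39102000/103823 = 376.62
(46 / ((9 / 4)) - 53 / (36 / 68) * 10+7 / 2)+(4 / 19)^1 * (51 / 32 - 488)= -492283 / 456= -1079.57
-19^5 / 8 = -2476099 / 8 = -309512.38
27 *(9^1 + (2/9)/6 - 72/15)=572/5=114.40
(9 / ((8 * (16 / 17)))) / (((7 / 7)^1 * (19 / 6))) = 459 / 1216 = 0.38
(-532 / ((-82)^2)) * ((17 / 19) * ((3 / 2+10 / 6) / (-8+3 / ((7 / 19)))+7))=-20825 / 10086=-2.06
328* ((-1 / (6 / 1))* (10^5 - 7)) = -5466284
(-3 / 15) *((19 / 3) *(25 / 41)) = -95 / 123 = -0.77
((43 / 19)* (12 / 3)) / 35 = 172 / 665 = 0.26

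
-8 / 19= -0.42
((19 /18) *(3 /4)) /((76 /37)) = 37 /96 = 0.39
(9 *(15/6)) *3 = 67.50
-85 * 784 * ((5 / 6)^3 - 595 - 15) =1096519550 / 27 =40611835.19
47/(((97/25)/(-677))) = -795475/97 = -8200.77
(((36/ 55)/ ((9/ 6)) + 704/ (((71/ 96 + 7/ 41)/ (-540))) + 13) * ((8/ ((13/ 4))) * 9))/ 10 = -925145.12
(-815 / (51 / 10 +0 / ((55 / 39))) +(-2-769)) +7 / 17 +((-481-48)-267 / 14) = -1055623 / 714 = -1478.46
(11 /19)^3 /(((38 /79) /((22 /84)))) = 1156639 /10946964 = 0.11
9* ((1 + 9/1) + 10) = 180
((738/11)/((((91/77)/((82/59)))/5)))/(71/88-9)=-26627040/553007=-48.15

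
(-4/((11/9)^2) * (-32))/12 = 864/121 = 7.14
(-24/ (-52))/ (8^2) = 3/ 416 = 0.01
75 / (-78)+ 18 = 443 / 26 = 17.04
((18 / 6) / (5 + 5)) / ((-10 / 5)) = -3 / 20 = -0.15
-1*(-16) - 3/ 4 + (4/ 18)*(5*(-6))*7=-377/ 12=-31.42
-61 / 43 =-1.42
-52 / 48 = -13 / 12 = -1.08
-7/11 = -0.64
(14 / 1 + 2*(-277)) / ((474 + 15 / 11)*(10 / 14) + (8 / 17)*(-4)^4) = -100980 / 86023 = -1.17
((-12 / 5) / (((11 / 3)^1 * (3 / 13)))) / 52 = -3 / 55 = -0.05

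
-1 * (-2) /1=2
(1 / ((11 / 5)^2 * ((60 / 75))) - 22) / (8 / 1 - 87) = 10523 / 38236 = 0.28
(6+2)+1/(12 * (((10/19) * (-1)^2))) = 8.16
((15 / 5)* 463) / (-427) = -1389 / 427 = -3.25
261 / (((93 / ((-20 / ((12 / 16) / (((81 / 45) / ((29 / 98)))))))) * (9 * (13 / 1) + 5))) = -7056 / 1891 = -3.73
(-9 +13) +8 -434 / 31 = -2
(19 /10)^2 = 361 /100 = 3.61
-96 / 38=-48 / 19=-2.53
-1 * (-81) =81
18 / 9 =2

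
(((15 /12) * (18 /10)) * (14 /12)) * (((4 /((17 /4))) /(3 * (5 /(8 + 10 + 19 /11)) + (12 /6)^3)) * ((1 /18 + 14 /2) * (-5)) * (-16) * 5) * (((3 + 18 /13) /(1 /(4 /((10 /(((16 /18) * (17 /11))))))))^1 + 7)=311485046320 /41591979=7489.07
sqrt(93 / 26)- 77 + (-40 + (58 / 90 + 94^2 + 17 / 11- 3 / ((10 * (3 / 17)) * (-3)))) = 8723.65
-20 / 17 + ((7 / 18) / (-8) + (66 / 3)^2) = 1181833 / 2448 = 482.77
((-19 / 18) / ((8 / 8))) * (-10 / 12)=95 / 108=0.88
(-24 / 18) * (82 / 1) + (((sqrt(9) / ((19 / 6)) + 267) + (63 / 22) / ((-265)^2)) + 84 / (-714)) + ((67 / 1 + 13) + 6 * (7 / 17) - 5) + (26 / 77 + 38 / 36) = 3731087791406 / 15719093775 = 237.36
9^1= 9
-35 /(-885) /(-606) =-7 /107262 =-0.00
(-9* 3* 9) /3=-81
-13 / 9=-1.44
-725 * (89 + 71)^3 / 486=-6110288.07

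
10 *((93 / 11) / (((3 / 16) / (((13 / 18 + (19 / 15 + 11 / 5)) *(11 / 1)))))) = 20776.89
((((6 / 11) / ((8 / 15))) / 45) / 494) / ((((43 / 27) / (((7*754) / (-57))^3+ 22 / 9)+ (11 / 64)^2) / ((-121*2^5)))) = -13249193695952896 / 2196997976706351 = -6.03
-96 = -96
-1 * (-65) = 65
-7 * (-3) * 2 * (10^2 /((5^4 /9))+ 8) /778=4956 /9725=0.51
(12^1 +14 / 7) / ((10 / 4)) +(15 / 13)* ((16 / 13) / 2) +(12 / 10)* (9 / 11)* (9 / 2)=99719 / 9295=10.73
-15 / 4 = -3.75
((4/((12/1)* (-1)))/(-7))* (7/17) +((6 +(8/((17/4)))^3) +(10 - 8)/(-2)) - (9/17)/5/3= 858839/73695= 11.65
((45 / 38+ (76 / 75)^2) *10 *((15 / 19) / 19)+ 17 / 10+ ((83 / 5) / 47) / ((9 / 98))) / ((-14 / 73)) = -68459638783 / 2030949900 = -33.71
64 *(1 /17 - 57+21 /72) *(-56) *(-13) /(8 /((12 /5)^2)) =-807660672 /425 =-1900378.05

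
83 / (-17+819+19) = 83 / 821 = 0.10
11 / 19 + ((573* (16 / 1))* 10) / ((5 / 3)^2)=3135511 / 95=33005.38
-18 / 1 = -18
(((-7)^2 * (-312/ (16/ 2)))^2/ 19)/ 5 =3651921/ 95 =38441.27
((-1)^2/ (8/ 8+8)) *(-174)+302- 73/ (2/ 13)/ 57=10425/ 38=274.34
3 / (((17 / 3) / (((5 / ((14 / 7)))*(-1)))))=-45 / 34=-1.32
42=42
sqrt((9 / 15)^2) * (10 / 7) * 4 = 24 / 7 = 3.43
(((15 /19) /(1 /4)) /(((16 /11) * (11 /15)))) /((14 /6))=675 /532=1.27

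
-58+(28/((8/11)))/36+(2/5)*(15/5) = -20063/360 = -55.73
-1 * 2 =-2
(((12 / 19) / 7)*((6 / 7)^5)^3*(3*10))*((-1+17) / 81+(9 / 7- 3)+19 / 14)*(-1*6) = 0.26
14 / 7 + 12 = 14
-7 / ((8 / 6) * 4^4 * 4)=-21 / 4096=-0.01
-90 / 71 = -1.27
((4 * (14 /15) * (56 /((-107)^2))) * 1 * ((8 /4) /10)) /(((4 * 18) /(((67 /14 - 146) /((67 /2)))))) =-36904 /172593675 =-0.00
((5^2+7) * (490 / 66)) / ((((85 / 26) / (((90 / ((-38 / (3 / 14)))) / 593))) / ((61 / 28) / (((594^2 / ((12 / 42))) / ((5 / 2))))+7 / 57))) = -20978029670 / 2746451480157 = -0.01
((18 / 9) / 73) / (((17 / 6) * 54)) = 2 / 11169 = 0.00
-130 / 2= -65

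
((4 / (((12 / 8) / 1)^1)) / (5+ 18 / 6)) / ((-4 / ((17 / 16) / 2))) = -17 / 384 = -0.04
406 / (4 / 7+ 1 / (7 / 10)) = 203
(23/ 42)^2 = 529/ 1764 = 0.30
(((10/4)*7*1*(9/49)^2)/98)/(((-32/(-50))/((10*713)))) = 36095625/537824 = 67.11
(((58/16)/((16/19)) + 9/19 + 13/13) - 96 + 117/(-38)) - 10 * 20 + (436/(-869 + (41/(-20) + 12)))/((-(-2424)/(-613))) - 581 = -11067553775617/12660610176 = -874.17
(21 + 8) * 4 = 116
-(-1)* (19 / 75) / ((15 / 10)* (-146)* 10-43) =-19 / 167475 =-0.00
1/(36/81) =9/4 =2.25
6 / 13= 0.46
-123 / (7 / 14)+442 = 196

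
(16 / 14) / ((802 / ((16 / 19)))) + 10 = 533394 / 53333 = 10.00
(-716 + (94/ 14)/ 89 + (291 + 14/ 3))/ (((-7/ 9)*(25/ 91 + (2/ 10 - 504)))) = -25527515/ 23788632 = -1.07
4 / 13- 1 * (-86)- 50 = 472 / 13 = 36.31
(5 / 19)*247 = 65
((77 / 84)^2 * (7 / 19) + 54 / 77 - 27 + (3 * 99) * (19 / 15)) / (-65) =-28376779 / 5266800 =-5.39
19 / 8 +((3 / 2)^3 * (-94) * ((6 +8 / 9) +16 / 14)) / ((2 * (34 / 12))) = -425815 / 952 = -447.28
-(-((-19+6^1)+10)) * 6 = -18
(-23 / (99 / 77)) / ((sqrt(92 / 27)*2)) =-7*sqrt(69) / 12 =-4.85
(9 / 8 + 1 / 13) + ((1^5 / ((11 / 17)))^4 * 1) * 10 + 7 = 99350613 / 1522664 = 65.25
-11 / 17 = -0.65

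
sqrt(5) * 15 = 15 * sqrt(5) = 33.54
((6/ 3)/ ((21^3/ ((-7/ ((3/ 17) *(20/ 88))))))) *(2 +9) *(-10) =16456/ 3969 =4.15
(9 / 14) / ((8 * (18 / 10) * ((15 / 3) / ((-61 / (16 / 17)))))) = -1037 / 1792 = -0.58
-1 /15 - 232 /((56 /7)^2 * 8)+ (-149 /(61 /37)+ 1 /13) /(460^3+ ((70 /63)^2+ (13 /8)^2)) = -0.52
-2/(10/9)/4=-0.45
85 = 85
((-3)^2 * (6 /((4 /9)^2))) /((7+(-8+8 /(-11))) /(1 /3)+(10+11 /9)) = 216513 /4784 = 45.26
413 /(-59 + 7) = -413 /52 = -7.94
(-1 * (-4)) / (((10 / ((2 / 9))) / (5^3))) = 100 / 9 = 11.11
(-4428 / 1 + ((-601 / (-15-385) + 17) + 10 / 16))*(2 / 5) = -1763549 / 1000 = -1763.55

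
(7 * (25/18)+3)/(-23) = -229/414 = -0.55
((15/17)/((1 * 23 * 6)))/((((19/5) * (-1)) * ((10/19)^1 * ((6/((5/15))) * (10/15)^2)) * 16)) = -5/200192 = -0.00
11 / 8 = 1.38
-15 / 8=-1.88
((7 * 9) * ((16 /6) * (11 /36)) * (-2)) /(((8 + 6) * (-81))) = 22 /243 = 0.09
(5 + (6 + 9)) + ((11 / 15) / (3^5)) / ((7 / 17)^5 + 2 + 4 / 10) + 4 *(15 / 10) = 324552052753 / 12482170551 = 26.00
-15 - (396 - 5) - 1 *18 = -424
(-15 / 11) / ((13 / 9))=-135 / 143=-0.94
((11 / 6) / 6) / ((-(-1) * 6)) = 11 / 216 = 0.05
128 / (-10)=-64 / 5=-12.80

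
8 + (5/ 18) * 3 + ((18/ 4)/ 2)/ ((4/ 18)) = 455/ 24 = 18.96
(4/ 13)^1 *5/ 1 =20/ 13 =1.54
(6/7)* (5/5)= 6/7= 0.86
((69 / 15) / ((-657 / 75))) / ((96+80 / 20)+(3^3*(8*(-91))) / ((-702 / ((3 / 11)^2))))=-13915 / 2705088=-0.01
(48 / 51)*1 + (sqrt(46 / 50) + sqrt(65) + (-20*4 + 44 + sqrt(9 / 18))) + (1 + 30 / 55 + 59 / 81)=-23.06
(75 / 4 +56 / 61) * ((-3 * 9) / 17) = -129573 / 4148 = -31.24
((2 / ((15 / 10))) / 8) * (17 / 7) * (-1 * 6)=-17 / 7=-2.43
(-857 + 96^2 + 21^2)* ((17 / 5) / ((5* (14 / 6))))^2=915552 / 1225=747.39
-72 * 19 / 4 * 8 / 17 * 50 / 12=-11400 / 17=-670.59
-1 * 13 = -13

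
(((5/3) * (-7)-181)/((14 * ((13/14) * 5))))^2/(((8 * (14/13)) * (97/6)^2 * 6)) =0.00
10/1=10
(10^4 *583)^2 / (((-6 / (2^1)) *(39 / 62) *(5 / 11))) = -4636085960000000 / 117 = -39624666324786.32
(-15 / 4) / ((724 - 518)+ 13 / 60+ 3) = -225 / 12553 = -0.02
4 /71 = 0.06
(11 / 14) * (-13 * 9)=-1287 / 14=-91.93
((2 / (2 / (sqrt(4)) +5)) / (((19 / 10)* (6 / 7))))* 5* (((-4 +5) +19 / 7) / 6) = 325 / 513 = 0.63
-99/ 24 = -33/ 8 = -4.12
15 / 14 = 1.07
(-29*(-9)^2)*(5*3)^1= -35235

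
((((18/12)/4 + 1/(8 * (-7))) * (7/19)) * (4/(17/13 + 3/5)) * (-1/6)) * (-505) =164125/7068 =23.22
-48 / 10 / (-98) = 12 / 245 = 0.05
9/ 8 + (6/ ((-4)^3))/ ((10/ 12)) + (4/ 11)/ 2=1051/ 880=1.19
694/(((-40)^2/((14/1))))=2429/400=6.07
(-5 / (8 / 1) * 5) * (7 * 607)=-106225 / 8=-13278.12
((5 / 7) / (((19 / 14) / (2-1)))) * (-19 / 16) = -0.62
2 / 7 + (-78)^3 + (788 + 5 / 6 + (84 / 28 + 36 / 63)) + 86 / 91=-258672067 / 546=-473758.36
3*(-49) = -147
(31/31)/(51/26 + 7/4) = 52/193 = 0.27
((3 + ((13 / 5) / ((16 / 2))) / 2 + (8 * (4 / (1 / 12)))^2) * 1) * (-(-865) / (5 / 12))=6122504427 / 20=306125221.35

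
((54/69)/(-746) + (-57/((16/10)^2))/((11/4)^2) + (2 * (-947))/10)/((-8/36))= 865.55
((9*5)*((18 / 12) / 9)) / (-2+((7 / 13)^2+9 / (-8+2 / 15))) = -149565 / 56917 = -2.63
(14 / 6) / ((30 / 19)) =133 / 90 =1.48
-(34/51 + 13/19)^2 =-1.82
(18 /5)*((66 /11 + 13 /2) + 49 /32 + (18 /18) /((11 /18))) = 9927 /176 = 56.40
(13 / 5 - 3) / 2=-1 / 5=-0.20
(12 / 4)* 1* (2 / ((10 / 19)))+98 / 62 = 2012 / 155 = 12.98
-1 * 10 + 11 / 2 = -9 / 2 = -4.50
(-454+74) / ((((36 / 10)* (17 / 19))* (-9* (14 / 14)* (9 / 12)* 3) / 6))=144400 / 4131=34.96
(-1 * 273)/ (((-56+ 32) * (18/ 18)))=91/ 8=11.38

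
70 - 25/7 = 465/7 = 66.43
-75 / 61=-1.23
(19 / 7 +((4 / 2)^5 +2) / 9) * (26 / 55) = 10634 / 3465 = 3.07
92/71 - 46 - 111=-11055/71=-155.70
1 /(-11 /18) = -18 /11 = -1.64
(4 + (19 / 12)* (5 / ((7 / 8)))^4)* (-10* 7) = -121888120 / 1029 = -118452.98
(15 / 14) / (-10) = -3 / 28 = -0.11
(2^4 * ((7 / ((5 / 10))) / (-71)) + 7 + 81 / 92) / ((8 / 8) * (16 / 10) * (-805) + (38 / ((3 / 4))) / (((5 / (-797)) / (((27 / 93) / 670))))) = -1602768975 / 438043209712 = -0.00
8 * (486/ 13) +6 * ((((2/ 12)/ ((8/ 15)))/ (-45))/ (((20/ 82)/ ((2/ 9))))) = 4198507/ 14040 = 299.04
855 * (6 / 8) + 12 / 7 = 18003 / 28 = 642.96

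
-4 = -4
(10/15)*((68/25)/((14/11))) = 748/525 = 1.42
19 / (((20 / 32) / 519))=78888 / 5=15777.60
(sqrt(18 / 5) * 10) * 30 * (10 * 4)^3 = 11520000 * sqrt(10) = 36429438.65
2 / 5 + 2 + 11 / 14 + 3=6.19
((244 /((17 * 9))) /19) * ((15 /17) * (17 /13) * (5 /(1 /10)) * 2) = 122000 /12597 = 9.68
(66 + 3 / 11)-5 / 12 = 8693 / 132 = 65.86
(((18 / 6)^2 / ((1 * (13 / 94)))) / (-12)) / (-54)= 47 / 468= 0.10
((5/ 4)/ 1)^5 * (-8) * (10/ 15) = -3125/ 192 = -16.28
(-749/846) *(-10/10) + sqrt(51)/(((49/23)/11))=749/846 + 253 *sqrt(51)/49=37.76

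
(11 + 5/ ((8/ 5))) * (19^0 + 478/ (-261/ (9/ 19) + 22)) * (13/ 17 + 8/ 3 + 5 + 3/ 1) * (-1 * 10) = -329395/ 2116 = -155.67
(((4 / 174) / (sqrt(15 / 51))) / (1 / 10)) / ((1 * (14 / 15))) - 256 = -255.55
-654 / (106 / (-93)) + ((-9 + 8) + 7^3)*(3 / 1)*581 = 31624029 / 53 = 596679.79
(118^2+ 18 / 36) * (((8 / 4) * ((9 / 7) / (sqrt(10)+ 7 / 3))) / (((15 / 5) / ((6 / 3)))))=-501282 / 41+ 1503846 * sqrt(10) / 287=4343.57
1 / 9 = 0.11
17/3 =5.67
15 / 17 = 0.88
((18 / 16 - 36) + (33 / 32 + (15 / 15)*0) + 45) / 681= 119 / 7264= 0.02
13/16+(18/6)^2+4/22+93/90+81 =242953/2640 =92.03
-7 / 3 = -2.33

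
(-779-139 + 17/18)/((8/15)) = -82535/48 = -1719.48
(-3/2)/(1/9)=-27/2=-13.50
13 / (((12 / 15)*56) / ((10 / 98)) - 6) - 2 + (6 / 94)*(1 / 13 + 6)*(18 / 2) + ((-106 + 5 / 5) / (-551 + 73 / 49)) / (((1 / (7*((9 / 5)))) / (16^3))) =9863.04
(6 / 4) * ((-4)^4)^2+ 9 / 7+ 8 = 688193 / 7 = 98313.29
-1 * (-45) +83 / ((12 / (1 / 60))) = 32483 / 720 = 45.12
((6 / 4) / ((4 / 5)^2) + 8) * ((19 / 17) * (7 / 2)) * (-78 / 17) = -1716897 / 9248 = -185.65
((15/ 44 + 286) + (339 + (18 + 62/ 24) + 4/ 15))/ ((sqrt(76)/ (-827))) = -58783987 * sqrt(19)/ 4180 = -61299.87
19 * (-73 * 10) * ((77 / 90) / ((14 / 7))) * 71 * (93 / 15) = -235064599 / 90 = -2611828.88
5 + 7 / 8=47 / 8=5.88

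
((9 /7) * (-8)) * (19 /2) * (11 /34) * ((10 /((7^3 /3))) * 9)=-1015740 /40817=-24.89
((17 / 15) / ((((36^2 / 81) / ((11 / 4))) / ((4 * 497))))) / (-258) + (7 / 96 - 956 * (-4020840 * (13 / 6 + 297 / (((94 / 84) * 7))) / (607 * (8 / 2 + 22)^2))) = 14011882243115947 / 37317643740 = 375476.07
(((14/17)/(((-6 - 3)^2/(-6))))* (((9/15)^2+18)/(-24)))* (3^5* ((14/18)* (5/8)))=441/80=5.51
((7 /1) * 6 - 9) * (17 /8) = 70.12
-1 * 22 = -22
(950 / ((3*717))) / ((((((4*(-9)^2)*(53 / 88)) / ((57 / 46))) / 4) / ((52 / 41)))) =0.01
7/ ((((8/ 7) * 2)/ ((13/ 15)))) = 2.65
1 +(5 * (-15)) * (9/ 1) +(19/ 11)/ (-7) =-51917/ 77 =-674.25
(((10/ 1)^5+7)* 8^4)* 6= 2457772032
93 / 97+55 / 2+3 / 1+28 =11535 / 194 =59.46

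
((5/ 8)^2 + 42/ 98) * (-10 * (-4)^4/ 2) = -7340/ 7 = -1048.57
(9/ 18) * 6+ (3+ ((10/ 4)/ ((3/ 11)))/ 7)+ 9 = 685/ 42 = 16.31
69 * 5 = 345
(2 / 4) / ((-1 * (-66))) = 1 / 132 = 0.01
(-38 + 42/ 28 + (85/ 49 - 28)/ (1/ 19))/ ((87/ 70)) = -262415/ 609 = -430.89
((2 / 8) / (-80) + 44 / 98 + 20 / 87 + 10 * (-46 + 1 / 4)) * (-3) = 1370.47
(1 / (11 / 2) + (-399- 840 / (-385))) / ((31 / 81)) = -353403 / 341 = -1036.37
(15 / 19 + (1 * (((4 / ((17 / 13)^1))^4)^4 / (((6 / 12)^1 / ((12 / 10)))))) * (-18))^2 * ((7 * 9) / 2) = 8666869348551321358579067404966764372222580189395071197178332743 / 42740804285426433787486118666643170014866050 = 202777404249889403363.81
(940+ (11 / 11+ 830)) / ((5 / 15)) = 5313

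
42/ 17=2.47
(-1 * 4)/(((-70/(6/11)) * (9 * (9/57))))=76/3465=0.02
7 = 7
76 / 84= 19 / 21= 0.90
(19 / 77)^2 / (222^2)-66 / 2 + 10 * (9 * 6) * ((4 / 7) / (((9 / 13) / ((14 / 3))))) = 598143299653 / 292204836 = 2047.00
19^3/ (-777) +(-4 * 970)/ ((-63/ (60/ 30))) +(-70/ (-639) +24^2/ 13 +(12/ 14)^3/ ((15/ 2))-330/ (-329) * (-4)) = 3836013789437/ 24774672195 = 154.84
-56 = -56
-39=-39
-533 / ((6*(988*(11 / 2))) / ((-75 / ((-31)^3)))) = -0.00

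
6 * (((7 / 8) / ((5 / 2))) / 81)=7 / 270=0.03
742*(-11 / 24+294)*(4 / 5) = 522739 / 3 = 174246.33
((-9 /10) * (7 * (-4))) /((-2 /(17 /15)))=-357 /25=-14.28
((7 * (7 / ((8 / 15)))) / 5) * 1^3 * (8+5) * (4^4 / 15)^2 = 5218304 / 75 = 69577.39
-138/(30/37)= -851/5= -170.20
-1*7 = -7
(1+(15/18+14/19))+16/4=6.57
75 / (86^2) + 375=2773575 / 7396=375.01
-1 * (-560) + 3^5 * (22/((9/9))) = 5906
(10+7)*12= 204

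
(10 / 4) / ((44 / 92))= 115 / 22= 5.23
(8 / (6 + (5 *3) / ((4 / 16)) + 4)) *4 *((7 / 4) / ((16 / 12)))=3 / 5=0.60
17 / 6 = 2.83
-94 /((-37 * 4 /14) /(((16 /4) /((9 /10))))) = 13160 /333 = 39.52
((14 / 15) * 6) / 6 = 14 / 15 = 0.93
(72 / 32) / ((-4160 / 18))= -81 / 8320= -0.01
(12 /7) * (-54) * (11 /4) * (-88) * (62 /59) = 9722592 /413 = 23541.38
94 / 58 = 47 / 29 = 1.62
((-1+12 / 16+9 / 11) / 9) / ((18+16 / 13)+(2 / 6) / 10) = 1625 / 495858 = 0.00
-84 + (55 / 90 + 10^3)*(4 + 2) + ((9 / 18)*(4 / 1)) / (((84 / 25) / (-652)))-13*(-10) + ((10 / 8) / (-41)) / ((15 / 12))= 1624864 / 287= 5661.55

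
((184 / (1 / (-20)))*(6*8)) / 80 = -2208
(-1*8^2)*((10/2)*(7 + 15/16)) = -2540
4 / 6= 2 / 3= 0.67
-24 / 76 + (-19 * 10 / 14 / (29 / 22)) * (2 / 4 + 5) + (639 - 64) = 1998152 / 3857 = 518.06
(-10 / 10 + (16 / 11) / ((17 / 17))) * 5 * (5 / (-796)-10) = -199125 / 8756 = -22.74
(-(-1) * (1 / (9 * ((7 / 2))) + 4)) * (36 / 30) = 508 / 105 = 4.84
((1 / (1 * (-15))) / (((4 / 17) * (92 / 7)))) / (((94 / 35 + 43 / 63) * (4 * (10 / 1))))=-2499 / 15617920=-0.00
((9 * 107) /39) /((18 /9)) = 12.35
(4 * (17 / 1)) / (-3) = -68 / 3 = -22.67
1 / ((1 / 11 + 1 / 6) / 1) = 66 / 17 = 3.88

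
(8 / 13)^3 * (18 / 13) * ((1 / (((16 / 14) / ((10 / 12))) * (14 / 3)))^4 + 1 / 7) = 9476559 / 204725248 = 0.05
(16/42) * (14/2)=8/3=2.67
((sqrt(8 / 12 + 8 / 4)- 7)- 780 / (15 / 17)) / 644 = -891 / 644 + sqrt(6) / 966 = -1.38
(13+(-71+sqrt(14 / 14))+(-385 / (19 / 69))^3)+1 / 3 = -56240700902405 / 20577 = -2733182723.55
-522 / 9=-58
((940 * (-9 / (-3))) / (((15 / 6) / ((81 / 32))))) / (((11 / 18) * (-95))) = -49.18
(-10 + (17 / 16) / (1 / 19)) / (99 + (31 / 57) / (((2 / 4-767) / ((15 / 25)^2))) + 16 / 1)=39564175 / 446613008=0.09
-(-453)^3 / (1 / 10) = 929596770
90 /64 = 45 /32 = 1.41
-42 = -42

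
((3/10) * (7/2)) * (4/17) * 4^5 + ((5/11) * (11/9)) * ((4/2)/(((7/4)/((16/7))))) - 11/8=75888977/299880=253.06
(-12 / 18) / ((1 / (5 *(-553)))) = 5530 / 3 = 1843.33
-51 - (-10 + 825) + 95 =-771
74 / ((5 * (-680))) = -37 / 1700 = -0.02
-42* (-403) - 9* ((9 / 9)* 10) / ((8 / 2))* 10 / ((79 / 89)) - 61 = 1312310 / 79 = 16611.52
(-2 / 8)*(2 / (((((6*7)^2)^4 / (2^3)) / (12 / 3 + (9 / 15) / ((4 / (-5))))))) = -13 / 9682651996416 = -0.00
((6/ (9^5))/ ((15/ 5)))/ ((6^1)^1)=1/ 177147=0.00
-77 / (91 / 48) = -528 / 13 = -40.62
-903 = -903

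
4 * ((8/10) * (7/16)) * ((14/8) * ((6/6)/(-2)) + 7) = 343/40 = 8.58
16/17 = 0.94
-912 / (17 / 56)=-51072 / 17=-3004.24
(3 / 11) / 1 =3 / 11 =0.27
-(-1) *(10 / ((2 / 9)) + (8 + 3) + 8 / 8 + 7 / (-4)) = 55.25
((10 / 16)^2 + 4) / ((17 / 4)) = 281 / 272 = 1.03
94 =94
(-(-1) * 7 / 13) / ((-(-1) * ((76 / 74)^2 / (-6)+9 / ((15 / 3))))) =0.33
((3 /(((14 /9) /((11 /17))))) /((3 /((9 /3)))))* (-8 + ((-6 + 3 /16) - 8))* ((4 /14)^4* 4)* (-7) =207306 /40817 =5.08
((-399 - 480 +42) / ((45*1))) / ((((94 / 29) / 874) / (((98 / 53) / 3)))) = -38500574 / 12455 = -3091.17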